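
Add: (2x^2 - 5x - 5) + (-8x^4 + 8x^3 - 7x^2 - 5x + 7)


Align terms by degree and add:
  2x^2 - 5x - 5
  -8x^4 + 8x^3 - 7x^2 - 5x + 7
= -8x^4 + 8x^3 - 5x^2 - 10x + 2


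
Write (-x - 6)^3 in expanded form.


Expand (-x - 6)^3 by repeated multiplication:
  (-x - 6)^2 = x^2 + 12x + 36
= -x^3 - 18x^2 - 108x - 216


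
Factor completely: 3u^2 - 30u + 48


Roots satisfy r1 + r2 = -b/a = 10 and r1*r2 = c/a = 16.
So r1 = 8, r2 = 2.
3u^2 - 30u + 48 = 3(u - r1)(u - r2) = 3(u - 8)(u - 2)


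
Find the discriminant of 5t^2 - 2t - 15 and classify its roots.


D = b^2 - 4ac = (-2)^2 - 4(5)(-15) = 4 + 300 = 304
Since D > 0: two distinct irrational roots


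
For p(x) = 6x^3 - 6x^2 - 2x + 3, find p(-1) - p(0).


p(-1) = -7
p(0) = 3
p(-1) - p(0) = -7 - 3 = -10


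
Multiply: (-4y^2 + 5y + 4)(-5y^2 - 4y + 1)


Distribute each term of the first polynomial:
  (-4y^2)(-5y^2 - 4y + 1) = 20y^4 + 16y^3 - 4y^2
  (5y)(-5y^2 - 4y + 1) = -25y^3 - 20y^2 + 5y
  (4)(-5y^2 - 4y + 1) = -20y^2 - 16y + 4
Sum: 20y^4 - 9y^3 - 44y^2 - 11y + 4


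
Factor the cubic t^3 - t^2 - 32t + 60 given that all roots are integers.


Try integer roots (divisors of 60). t=2: p(2)=0.
Divide out (t - 2): quotient is t^2 + t - 30.
Factor the quadratic: (t + 6)(t - 5)
Result: (t - 2)(t + 6)(t - 5)


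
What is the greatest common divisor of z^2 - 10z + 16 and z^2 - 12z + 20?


Factor each:
  z^2 - 10z + 16 = (z - 2)(z - 8)
  z^2 - 12z + 20 = (z - 2)(z - 10)
Common monic factor: z - 2


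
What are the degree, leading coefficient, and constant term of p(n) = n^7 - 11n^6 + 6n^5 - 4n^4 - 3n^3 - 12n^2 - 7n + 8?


Highest power of n is 7, with coefficient 1. Constant term is 8.
Degree = 7, leading coefficient = 1, constant term = 8


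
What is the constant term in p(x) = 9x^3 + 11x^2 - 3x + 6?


Read off the constant term: 6


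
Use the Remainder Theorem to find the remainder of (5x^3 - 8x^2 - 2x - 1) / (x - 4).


By the Remainder Theorem, the remainder equals p(4):
  5*(4)^3 = 320
  -8*(4)^2 = -128
  -2*(4)^1 = -8
  constant: -1
Sum: 320 - 128 - 8 - 1 = 183


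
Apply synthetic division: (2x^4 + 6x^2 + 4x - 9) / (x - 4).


Synthetic division with c = 4. Coefficients: 2, 0, 6, 4, -9
Bring down 2.
  2 * 4 = 8; 8 + 0 = 8
  8 * 4 = 32; 32 + 6 = 38
  38 * 4 = 152; 152 + 4 = 156
  156 * 4 = 624; 624 - 9 = 615
Quotient: 2x^3 + 8x^2 + 38x + 156, Remainder: 615


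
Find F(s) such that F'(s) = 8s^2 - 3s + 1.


Reverse power rule on each term:
  ∫ 8s^2 ds = (8/3)s^3
  ∫ -3s ds = -(3/2)s^2
  ∫ 1 ds = s
F(s) = (8/3)s^3 - (3/2)s^2 + s + C


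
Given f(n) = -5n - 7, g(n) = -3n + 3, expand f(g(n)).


Substitute g(n) into f:
f(g(n)) = -5*(-3n + 3) + (-7)
Expand and combine: 15n - 22


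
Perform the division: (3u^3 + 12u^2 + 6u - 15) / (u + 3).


(3u^3 + 12u^2 + 6u - 15) / (u + 3)
Step 1: 3u^2 * (u + 3) = 3u^3 + 9u^2; subtract.
Step 2: 3u * (u + 3) = 3u^2 + 9u; subtract.
Step 3: -3 * (u + 3) = -3u - 9; subtract.
Quotient: 3u^2 + 3u - 3, Remainder: -6


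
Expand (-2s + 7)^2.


Expand (-2s + 7)^2 by repeated multiplication:
= 4s^2 - 28s + 49


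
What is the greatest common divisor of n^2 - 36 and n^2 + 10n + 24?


Factor each:
  n^2 - 36 = (n + 6)(n - 6)
  n^2 + 10n + 24 = (n + 6)(n + 4)
Common monic factor: n + 6


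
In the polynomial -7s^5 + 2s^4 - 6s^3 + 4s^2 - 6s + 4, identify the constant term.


Read off the constant term: 4


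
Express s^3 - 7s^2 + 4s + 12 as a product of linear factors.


Try integer roots (divisors of 12). s=-1: p(-1)=0.
Divide out (s + 1): quotient is s^2 - 8s + 12.
Factor the quadratic: (s - 6)(s - 2)
Result: (s + 1)(s - 6)(s - 2)


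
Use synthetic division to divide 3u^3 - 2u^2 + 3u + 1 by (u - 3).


Synthetic division with c = 3. Coefficients: 3, -2, 3, 1
Bring down 3.
  3 * 3 = 9; 9 - 2 = 7
  7 * 3 = 21; 21 + 3 = 24
  24 * 3 = 72; 72 + 1 = 73
Quotient: 3u^2 + 7u + 24, Remainder: 73


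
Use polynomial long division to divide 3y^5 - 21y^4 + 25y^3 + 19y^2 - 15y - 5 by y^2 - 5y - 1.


(3y^5 - 21y^4 + 25y^3 + 19y^2 - 15y - 5) / (y^2 - 5y - 1)
Step 1: 3y^3 * (y^2 - 5y - 1) = 3y^5 - 15y^4 - 3y^3; subtract.
Step 2: -6y^2 * (y^2 - 5y - 1) = -6y^4 + 30y^3 + 6y^2; subtract.
Step 3: -2y * (y^2 - 5y - 1) = -2y^3 + 10y^2 + 2y; subtract.
Step 4: 3 * (y^2 - 5y - 1) = 3y^2 - 15y - 3; subtract.
Quotient: 3y^3 - 6y^2 - 2y + 3, Remainder: -2y - 2


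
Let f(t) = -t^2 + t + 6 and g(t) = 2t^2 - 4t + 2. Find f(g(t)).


Substitute g(t) into f:
f(g(t)) = -1*(2t^2 - 4t + 2)^2 + 1*(2t^2 - 4t + 2) + 6
(2t^2 - 4t + 2)^2 = 4t^4 - 16t^3 + 24t^2 - 16t + 4
Expand and combine: -4t^4 + 16t^3 - 22t^2 + 12t + 4


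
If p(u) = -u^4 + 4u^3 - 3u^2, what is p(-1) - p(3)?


p(-1) = -8
p(3) = 0
p(-1) - p(3) = -8 = -8


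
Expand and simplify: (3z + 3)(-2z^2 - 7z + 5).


Distribute each term of the first polynomial:
  (3z)(-2z^2 - 7z + 5) = -6z^3 - 21z^2 + 15z
  (3)(-2z^2 - 7z + 5) = -6z^2 - 21z + 15
Sum: -6z^3 - 27z^2 - 6z + 15


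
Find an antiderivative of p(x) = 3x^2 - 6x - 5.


Reverse power rule on each term:
  ∫ 3x^2 dx = x^3
  ∫ -6x dx = -3x^2
  ∫ -5 dx = -5x
F(x) = x^3 - 3x^2 - 5x + C


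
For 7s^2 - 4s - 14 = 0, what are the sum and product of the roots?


For as^2+bs+c=0: sum = -b/a, product = c/a.
a=7, b=-4, c=-14
Sum = -(-4)/7 = 4/7
Product = (-14)/7 = -2


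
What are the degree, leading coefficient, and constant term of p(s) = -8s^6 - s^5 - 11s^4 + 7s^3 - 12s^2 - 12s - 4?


Highest power of s is 6, with coefficient -8. Constant term is -4.
Degree = 6, leading coefficient = -8, constant term = -4


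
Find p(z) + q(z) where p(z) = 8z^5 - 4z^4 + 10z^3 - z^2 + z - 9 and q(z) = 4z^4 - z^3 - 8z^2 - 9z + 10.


Align terms by degree and add:
  8z^5 - 4z^4 + 10z^3 - z^2 + z - 9
+ 4z^4 - z^3 - 8z^2 - 9z + 10
= 8z^5 + 9z^3 - 9z^2 - 8z + 1


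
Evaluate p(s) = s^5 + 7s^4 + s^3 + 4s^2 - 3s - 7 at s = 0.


Using direct substitution:
  1 * (0)^5 = 0
  7 * (0)^4 = 0
  1 * (0)^3 = 0
  4 * (0)^2 = 0
  -3 * (0)^1 = 0
  constant: -7
Sum = 0 + 0 + 0 + 0 + 0 - 7 = -7


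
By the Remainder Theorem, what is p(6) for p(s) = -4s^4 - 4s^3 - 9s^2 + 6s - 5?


By the Remainder Theorem, the remainder equals p(6):
  -4*(6)^4 = -5184
  -4*(6)^3 = -864
  -9*(6)^2 = -324
  6*(6)^1 = 36
  constant: -5
Sum: -5184 - 864 - 324 + 36 - 5 = -6341


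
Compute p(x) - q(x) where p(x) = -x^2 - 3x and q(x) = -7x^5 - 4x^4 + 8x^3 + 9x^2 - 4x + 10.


Distribute the minus sign:
  (-x^2 - 3x)
- (-7x^5 - 4x^4 + 8x^3 + 9x^2 - 4x + 10)
Negate second polynomial: 7x^5 + 4x^4 - 8x^3 - 9x^2 + 4x - 10
Add: 7x^5 + 4x^4 - 8x^3 - 10x^2 + x - 10


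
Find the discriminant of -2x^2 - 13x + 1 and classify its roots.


D = b^2 - 4ac = (-13)^2 - 4(-2)(1) = 169 + 8 = 177
Since D > 0: two distinct irrational roots


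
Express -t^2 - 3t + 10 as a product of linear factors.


Roots satisfy r1 + r2 = -b/a = -3 and r1*r2 = c/a = -10.
So r1 = 2, r2 = -5.
-t^2 - 3t + 10 = -(t - r1)(t - r2) = -(t - 2)(t + 5)


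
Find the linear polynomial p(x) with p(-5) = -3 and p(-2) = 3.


p(x) = mx + b. Using p(-5)=-3, p(-2)=3:
m = (-3 - 3)/(-5 + 2) = -6/-3 = 2
b = -3 - m*(-5) = -3 + 10 = 7
p(x) = 2x + 7


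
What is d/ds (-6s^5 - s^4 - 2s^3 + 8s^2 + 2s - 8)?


Apply the power rule term by term:
  d/ds(-6s^5) = -30s^4
  d/ds(-s^4) = -4s^3
  d/ds(-2s^3) = -6s^2
  d/ds(8s^2) = 16s
  d/ds(2s) = 2
  d/ds(-8) = 0
p'(s) = -30s^4 - 4s^3 - 6s^2 + 16s + 2


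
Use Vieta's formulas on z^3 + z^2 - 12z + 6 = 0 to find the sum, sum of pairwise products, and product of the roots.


Monic cubic z^3+bz^2+cz+d=0: sum=-b, pairwise sum=c, product=-d.
b=1, c=-12, d=6
r1+r2+r3 = -1
r1r2+r1r3+r2r3 = -12
r1r2r3 = -6


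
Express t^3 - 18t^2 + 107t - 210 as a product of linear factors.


Try integer roots (divisors of -210). t=5: p(5)=0.
Divide out (t - 5): quotient is t^2 - 13t + 42.
Factor the quadratic: (t - 6)(t - 7)
Result: (t - 5)(t - 6)(t - 7)


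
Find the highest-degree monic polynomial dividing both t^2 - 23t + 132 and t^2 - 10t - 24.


Factor each:
  t^2 - 23t + 132 = (t - 12)(t - 11)
  t^2 - 10t - 24 = (t - 12)(t + 2)
Common monic factor: t - 12


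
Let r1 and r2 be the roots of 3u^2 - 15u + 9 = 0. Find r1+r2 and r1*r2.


For au^2+bu+c=0: sum = -b/a, product = c/a.
a=3, b=-15, c=9
Sum = -(-15)/3 = 5
Product = (9)/3 = 3


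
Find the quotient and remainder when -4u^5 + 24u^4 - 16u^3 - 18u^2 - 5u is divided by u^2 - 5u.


(-4u^5 + 24u^4 - 16u^3 - 18u^2 - 5u) / (u^2 - 5u)
Step 1: -4u^3 * (u^2 - 5u) = -4u^5 + 20u^4; subtract.
Step 2: 4u^2 * (u^2 - 5u) = 4u^4 - 20u^3; subtract.
Step 3: 4u * (u^2 - 5u) = 4u^3 - 20u^2; subtract.
Step 4: 2 * (u^2 - 5u) = 2u^2 - 10u; subtract.
Quotient: -4u^3 + 4u^2 + 4u + 2, Remainder: 5u


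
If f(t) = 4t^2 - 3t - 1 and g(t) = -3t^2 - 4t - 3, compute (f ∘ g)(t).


Substitute g(t) into f:
f(g(t)) = 4*(-3t^2 - 4t - 3)^2 + (-3)*(-3t^2 - 4t - 3) + (-1)
(-3t^2 - 4t - 3)^2 = 9t^4 + 24t^3 + 34t^2 + 24t + 9
Expand and combine: 36t^4 + 96t^3 + 145t^2 + 108t + 44


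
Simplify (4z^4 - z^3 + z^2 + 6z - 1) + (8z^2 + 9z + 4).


Align terms by degree and add:
  4z^4 - z^3 + z^2 + 6z - 1
+ 8z^2 + 9z + 4
= 4z^4 - z^3 + 9z^2 + 15z + 3


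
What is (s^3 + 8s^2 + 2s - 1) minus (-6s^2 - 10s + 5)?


Distribute the minus sign:
  (s^3 + 8s^2 + 2s - 1)
- (-6s^2 - 10s + 5)
Negate second polynomial: 6s^2 + 10s - 5
Add: s^3 + 14s^2 + 12s - 6


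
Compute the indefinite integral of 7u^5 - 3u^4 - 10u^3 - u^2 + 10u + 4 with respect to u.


Reverse power rule on each term:
  ∫ 7u^5 du = (7/6)u^6
  ∫ -3u^4 du = -(3/5)u^5
  ∫ -10u^3 du = -(5/2)u^4
  ∫ -u^2 du = -(1/3)u^3
  ∫ 10u du = 5u^2
  ∫ 4 du = 4u
F(u) = (7/6)u^6 - (3/5)u^5 - (5/2)u^4 - (1/3)u^3 + 5u^2 + 4u + C


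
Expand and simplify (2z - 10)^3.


Expand (2z - 10)^3 by repeated multiplication:
  (2z - 10)^2 = 4z^2 - 40z + 100
= 8z^3 - 120z^2 + 600z - 1000


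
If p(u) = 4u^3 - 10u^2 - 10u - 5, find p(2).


Using direct substitution:
  4 * (2)^3 = 32
  -10 * (2)^2 = -40
  -10 * (2)^1 = -20
  constant: -5
Sum = 32 - 40 - 20 - 5 = -33


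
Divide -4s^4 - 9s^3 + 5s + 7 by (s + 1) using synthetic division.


Synthetic division with c = -1. Coefficients: -4, -9, 0, 5, 7
Bring down -4.
  -4 * -1 = 4; 4 - 9 = -5
  -5 * -1 = 5; 5 + 0 = 5
  5 * -1 = -5; -5 + 5 = 0
  0 * -1 = 0; 0 + 7 = 7
Quotient: -4s^3 - 5s^2 + 5s, Remainder: 7


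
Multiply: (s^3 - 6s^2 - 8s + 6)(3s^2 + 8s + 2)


Distribute each term of the first polynomial:
  (s^3)(3s^2 + 8s + 2) = 3s^5 + 8s^4 + 2s^3
  (-6s^2)(3s^2 + 8s + 2) = -18s^4 - 48s^3 - 12s^2
  (-8s)(3s^2 + 8s + 2) = -24s^3 - 64s^2 - 16s
  (6)(3s^2 + 8s + 2) = 18s^2 + 48s + 12
Sum: 3s^5 - 10s^4 - 70s^3 - 58s^2 + 32s + 12


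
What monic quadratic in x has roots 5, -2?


p(x) = (x - 5)(x + 2)
Expand: x^2 - 3x - 10


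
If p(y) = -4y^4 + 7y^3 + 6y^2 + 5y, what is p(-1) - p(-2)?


p(-1) = -10
p(-2) = -106
p(-1) - p(-2) = -10 + 106 = 96


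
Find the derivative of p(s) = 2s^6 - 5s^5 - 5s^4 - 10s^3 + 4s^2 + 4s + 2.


Apply the power rule term by term:
  d/ds(2s^6) = 12s^5
  d/ds(-5s^5) = -25s^4
  d/ds(-5s^4) = -20s^3
  d/ds(-10s^3) = -30s^2
  d/ds(4s^2) = 8s
  d/ds(4s) = 4
  d/ds(2) = 0
p'(s) = 12s^5 - 25s^4 - 20s^3 - 30s^2 + 8s + 4


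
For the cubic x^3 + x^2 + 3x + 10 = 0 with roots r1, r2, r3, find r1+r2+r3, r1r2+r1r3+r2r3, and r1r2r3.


Monic cubic x^3+bx^2+cx+d=0: sum=-b, pairwise sum=c, product=-d.
b=1, c=3, d=10
r1+r2+r3 = -1
r1r2+r1r3+r2r3 = 3
r1r2r3 = -10


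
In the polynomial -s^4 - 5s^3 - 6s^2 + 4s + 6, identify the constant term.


Read off the constant term: 6


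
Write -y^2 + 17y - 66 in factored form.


Roots satisfy r1 + r2 = -b/a = 17 and r1*r2 = c/a = 66.
So r1 = 11, r2 = 6.
-y^2 + 17y - 66 = -(y - r1)(y - r2) = -(y - 11)(y - 6)


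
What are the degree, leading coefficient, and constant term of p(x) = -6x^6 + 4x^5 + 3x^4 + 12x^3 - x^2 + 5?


Highest power of x is 6, with coefficient -6. Constant term is 5.
Degree = 6, leading coefficient = -6, constant term = 5


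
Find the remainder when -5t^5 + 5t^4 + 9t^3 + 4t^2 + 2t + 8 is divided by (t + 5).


By the Remainder Theorem, the remainder equals p(-5):
  -5*(-5)^5 = 15625
  5*(-5)^4 = 3125
  9*(-5)^3 = -1125
  4*(-5)^2 = 100
  2*(-5)^1 = -10
  constant: 8
Sum: 15625 + 3125 - 1125 + 100 - 10 + 8 = 17723


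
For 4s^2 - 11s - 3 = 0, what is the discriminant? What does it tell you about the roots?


D = b^2 - 4ac = (-11)^2 - 4(4)(-3) = 121 + 48 = 169
Since D > 0: two distinct rational roots


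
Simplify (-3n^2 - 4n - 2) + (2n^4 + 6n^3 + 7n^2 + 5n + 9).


Align terms by degree and add:
  -3n^2 - 4n - 2
+ 2n^4 + 6n^3 + 7n^2 + 5n + 9
= 2n^4 + 6n^3 + 4n^2 + n + 7


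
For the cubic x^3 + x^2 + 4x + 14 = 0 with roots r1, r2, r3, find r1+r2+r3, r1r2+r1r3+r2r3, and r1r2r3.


Monic cubic x^3+bx^2+cx+d=0: sum=-b, pairwise sum=c, product=-d.
b=1, c=4, d=14
r1+r2+r3 = -1
r1r2+r1r3+r2r3 = 4
r1r2r3 = -14


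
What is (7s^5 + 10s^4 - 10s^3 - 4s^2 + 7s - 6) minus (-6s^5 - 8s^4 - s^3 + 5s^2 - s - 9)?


Distribute the minus sign:
  (7s^5 + 10s^4 - 10s^3 - 4s^2 + 7s - 6)
- (-6s^5 - 8s^4 - s^3 + 5s^2 - s - 9)
Negate second polynomial: 6s^5 + 8s^4 + s^3 - 5s^2 + s + 9
Add: 13s^5 + 18s^4 - 9s^3 - 9s^2 + 8s + 3


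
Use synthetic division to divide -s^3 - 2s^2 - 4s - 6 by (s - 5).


Synthetic division with c = 5. Coefficients: -1, -2, -4, -6
Bring down -1.
  -1 * 5 = -5; -5 - 2 = -7
  -7 * 5 = -35; -35 - 4 = -39
  -39 * 5 = -195; -195 - 6 = -201
Quotient: -s^2 - 7s - 39, Remainder: -201


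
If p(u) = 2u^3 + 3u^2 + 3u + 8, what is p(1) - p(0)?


p(1) = 16
p(0) = 8
p(1) - p(0) = 16 - 8 = 8


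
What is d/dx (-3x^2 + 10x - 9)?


Apply the power rule term by term:
  d/dx(-3x^2) = -6x
  d/dx(10x) = 10
  d/dx(-9) = 0
p'(x) = -6x + 10


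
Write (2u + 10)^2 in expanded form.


Expand (2u + 10)^2 by repeated multiplication:
= 4u^2 + 40u + 100


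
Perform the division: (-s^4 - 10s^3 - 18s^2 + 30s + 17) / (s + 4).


(-s^4 - 10s^3 - 18s^2 + 30s + 17) / (s + 4)
Step 1: -s^3 * (s + 4) = -s^4 - 4s^3; subtract.
Step 2: -6s^2 * (s + 4) = -6s^3 - 24s^2; subtract.
Step 3: 6s * (s + 4) = 6s^2 + 24s; subtract.
Step 4: 6 * (s + 4) = 6s + 24; subtract.
Quotient: -s^3 - 6s^2 + 6s + 6, Remainder: -7


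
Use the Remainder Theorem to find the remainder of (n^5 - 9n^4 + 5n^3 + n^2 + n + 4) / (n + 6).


By the Remainder Theorem, the remainder equals p(-6):
  1*(-6)^5 = -7776
  -9*(-6)^4 = -11664
  5*(-6)^3 = -1080
  1*(-6)^2 = 36
  1*(-6)^1 = -6
  constant: 4
Sum: -7776 - 11664 - 1080 + 36 - 6 + 4 = -20486


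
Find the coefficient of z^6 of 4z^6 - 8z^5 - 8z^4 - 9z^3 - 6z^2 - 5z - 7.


Read off the coefficient of z^6: 4


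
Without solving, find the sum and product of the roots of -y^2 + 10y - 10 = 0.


For ay^2+by+c=0: sum = -b/a, product = c/a.
a=-1, b=10, c=-10
Sum = -(10)/-1 = 10
Product = (-10)/-1 = 10


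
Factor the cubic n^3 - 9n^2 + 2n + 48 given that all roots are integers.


Try integer roots (divisors of 48). n=3: p(3)=0.
Divide out (n - 3): quotient is n^2 - 6n - 16.
Factor the quadratic: (n - 8)(n + 2)
Result: (n - 3)(n - 8)(n + 2)


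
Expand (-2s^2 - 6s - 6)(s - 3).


Distribute each term of the first polynomial:
  (-2s^2)(s - 3) = -2s^3 + 6s^2
  (-6s)(s - 3) = -6s^2 + 18s
  (-6)(s - 3) = -6s + 18
Sum: -2s^3 + 12s + 18


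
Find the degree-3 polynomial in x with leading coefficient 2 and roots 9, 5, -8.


p(x) = 2(x - 9)(x - 5)(x + 8)
Expand: 2x^3 - 12x^2 - 134x + 720


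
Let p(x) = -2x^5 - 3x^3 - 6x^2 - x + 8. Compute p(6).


Using direct substitution:
  -2 * (6)^5 = -15552
  0 * (6)^4 = 0
  -3 * (6)^3 = -648
  -6 * (6)^2 = -216
  -1 * (6)^1 = -6
  constant: 8
Sum = -15552 + 0 - 648 - 216 - 6 + 8 = -16414


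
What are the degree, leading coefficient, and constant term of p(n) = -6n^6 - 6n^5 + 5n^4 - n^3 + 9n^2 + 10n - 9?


Highest power of n is 6, with coefficient -6. Constant term is -9.
Degree = 6, leading coefficient = -6, constant term = -9


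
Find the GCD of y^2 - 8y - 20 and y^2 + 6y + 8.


Factor each:
  y^2 - 8y - 20 = (y + 2)(y - 10)
  y^2 + 6y + 8 = (y + 2)(y + 4)
Common monic factor: y + 2


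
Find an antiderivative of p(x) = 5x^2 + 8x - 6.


Reverse power rule on each term:
  ∫ 5x^2 dx = (5/3)x^3
  ∫ 8x dx = 4x^2
  ∫ -6 dx = -6x
F(x) = (5/3)x^3 + 4x^2 - 6x + C


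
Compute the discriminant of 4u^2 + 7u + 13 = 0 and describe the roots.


D = b^2 - 4ac = (7)^2 - 4(4)(13) = 49 - 208 = -159
Since D < 0: two complex conjugate roots (no real roots)


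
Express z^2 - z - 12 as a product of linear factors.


Roots satisfy r1 + r2 = -b/a = 1 and r1*r2 = c/a = -12.
So r1 = -3, r2 = 4.
z^2 - z - 12 = (z - r1)(z - r2) = (z + 3)(z - 4)


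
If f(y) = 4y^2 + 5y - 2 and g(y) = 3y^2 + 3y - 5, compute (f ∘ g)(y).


Substitute g(y) into f:
f(g(y)) = 4*(3y^2 + 3y - 5)^2 + 5*(3y^2 + 3y - 5) + (-2)
(3y^2 + 3y - 5)^2 = 9y^4 + 18y^3 - 21y^2 - 30y + 25
Expand and combine: 36y^4 + 72y^3 - 69y^2 - 105y + 73


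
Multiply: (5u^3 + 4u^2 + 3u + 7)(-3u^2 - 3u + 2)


Distribute each term of the first polynomial:
  (5u^3)(-3u^2 - 3u + 2) = -15u^5 - 15u^4 + 10u^3
  (4u^2)(-3u^2 - 3u + 2) = -12u^4 - 12u^3 + 8u^2
  (3u)(-3u^2 - 3u + 2) = -9u^3 - 9u^2 + 6u
  (7)(-3u^2 - 3u + 2) = -21u^2 - 21u + 14
Sum: -15u^5 - 27u^4 - 11u^3 - 22u^2 - 15u + 14


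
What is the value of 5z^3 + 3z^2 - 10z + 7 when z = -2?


Using direct substitution:
  5 * (-2)^3 = -40
  3 * (-2)^2 = 12
  -10 * (-2)^1 = 20
  constant: 7
Sum = -40 + 12 + 20 + 7 = -1


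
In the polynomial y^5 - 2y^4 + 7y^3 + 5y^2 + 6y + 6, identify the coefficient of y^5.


Read off the coefficient of y^5: 1


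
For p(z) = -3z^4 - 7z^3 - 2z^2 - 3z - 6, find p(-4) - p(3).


p(-4) = -346
p(3) = -465
p(-4) - p(3) = -346 + 465 = 119


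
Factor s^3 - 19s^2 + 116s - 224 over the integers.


Try integer roots (divisors of -224). s=4: p(4)=0.
Divide out (s - 4): quotient is s^2 - 15s + 56.
Factor the quadratic: (s - 7)(s - 8)
Result: (s - 4)(s - 7)(s - 8)


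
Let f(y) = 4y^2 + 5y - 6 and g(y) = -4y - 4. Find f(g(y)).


Substitute g(y) into f:
f(g(y)) = 4*(-4y - 4)^2 + 5*(-4y - 4) + (-6)
(-4y - 4)^2 = 16y^2 + 32y + 16
Expand and combine: 64y^2 + 108y + 38


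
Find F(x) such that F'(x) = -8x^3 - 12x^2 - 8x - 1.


Reverse power rule on each term:
  ∫ -8x^3 dx = -2x^4
  ∫ -12x^2 dx = -4x^3
  ∫ -8x dx = -4x^2
  ∫ -1 dx = -x
F(x) = -2x^4 - 4x^3 - 4x^2 - x + C


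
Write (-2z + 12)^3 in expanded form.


Expand (-2z + 12)^3 by repeated multiplication:
  (-2z + 12)^2 = 4z^2 - 48z + 144
= -8z^3 + 144z^2 - 864z + 1728


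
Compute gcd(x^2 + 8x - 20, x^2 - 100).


Factor each:
  x^2 + 8x - 20 = (x + 10)(x - 2)
  x^2 - 100 = (x + 10)(x - 10)
Common monic factor: x + 10


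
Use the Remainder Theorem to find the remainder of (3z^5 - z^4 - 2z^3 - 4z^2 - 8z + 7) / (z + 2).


By the Remainder Theorem, the remainder equals p(-2):
  3*(-2)^5 = -96
  -1*(-2)^4 = -16
  -2*(-2)^3 = 16
  -4*(-2)^2 = -16
  -8*(-2)^1 = 16
  constant: 7
Sum: -96 - 16 + 16 - 16 + 16 + 7 = -89


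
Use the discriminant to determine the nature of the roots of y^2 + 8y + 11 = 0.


D = b^2 - 4ac = (8)^2 - 4(1)(11) = 64 - 44 = 20
Since D > 0: two distinct irrational roots


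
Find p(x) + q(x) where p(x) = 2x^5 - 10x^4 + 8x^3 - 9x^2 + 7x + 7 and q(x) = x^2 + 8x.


Align terms by degree and add:
  2x^5 - 10x^4 + 8x^3 - 9x^2 + 7x + 7
+ x^2 + 8x
= 2x^5 - 10x^4 + 8x^3 - 8x^2 + 15x + 7


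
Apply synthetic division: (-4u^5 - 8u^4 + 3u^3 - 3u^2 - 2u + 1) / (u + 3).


Synthetic division with c = -3. Coefficients: -4, -8, 3, -3, -2, 1
Bring down -4.
  -4 * -3 = 12; 12 - 8 = 4
  4 * -3 = -12; -12 + 3 = -9
  -9 * -3 = 27; 27 - 3 = 24
  24 * -3 = -72; -72 - 2 = -74
  -74 * -3 = 222; 222 + 1 = 223
Quotient: -4u^4 + 4u^3 - 9u^2 + 24u - 74, Remainder: 223


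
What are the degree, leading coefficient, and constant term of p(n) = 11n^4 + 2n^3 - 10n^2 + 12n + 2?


Highest power of n is 4, with coefficient 11. Constant term is 2.
Degree = 4, leading coefficient = 11, constant term = 2


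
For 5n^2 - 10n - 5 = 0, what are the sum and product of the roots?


For an^2+bn+c=0: sum = -b/a, product = c/a.
a=5, b=-10, c=-5
Sum = -(-10)/5 = 2
Product = (-5)/5 = -1


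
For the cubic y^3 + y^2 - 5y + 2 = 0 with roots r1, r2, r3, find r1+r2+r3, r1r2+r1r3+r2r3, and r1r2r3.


Monic cubic y^3+by^2+cy+d=0: sum=-b, pairwise sum=c, product=-d.
b=1, c=-5, d=2
r1+r2+r3 = -1
r1r2+r1r3+r2r3 = -5
r1r2r3 = -2


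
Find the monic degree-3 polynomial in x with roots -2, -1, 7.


p(x) = (x + 2)(x + 1)(x - 7)
Expand: x^3 - 4x^2 - 19x - 14


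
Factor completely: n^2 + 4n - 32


Roots satisfy r1 + r2 = -b/a = -4 and r1*r2 = c/a = -32.
So r1 = 4, r2 = -8.
n^2 + 4n - 32 = (n - r1)(n - r2) = (n - 4)(n + 8)


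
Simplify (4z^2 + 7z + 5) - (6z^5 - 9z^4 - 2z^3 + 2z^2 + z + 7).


Distribute the minus sign:
  (4z^2 + 7z + 5)
- (6z^5 - 9z^4 - 2z^3 + 2z^2 + z + 7)
Negate second polynomial: -6z^5 + 9z^4 + 2z^3 - 2z^2 - z - 7
Add: -6z^5 + 9z^4 + 2z^3 + 2z^2 + 6z - 2


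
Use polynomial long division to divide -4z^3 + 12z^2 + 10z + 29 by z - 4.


(-4z^3 + 12z^2 + 10z + 29) / (z - 4)
Step 1: -4z^2 * (z - 4) = -4z^3 + 16z^2; subtract.
Step 2: -4z * (z - 4) = -4z^2 + 16z; subtract.
Step 3: -6 * (z - 4) = -6z + 24; subtract.
Quotient: -4z^2 - 4z - 6, Remainder: 5


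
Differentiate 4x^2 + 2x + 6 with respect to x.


Apply the power rule term by term:
  d/dx(4x^2) = 8x
  d/dx(2x) = 2
  d/dx(6) = 0
p'(x) = 8x + 2


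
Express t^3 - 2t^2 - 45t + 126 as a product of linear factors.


Try integer roots (divisors of 126). t=6: p(6)=0.
Divide out (t - 6): quotient is t^2 + 4t - 21.
Factor the quadratic: (t - 3)(t + 7)
Result: (t - 6)(t - 3)(t + 7)


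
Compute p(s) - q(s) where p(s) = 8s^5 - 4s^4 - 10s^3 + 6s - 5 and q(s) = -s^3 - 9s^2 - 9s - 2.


Distribute the minus sign:
  (8s^5 - 4s^4 - 10s^3 + 6s - 5)
- (-s^3 - 9s^2 - 9s - 2)
Negate second polynomial: s^3 + 9s^2 + 9s + 2
Add: 8s^5 - 4s^4 - 9s^3 + 9s^2 + 15s - 3


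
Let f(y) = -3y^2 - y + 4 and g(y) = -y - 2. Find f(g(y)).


Substitute g(y) into f:
f(g(y)) = -3*(-y - 2)^2 + (-1)*(-y - 2) + 4
(-y - 2)^2 = y^2 + 4y + 4
Expand and combine: -3y^2 - 11y - 6


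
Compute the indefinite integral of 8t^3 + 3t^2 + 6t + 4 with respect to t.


Reverse power rule on each term:
  ∫ 8t^3 dt = 2t^4
  ∫ 3t^2 dt = t^3
  ∫ 6t dt = 3t^2
  ∫ 4 dt = 4t
F(t) = 2t^4 + t^3 + 3t^2 + 4t + C


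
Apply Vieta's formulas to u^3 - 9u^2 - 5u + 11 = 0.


Monic cubic u^3+bu^2+cu+d=0: sum=-b, pairwise sum=c, product=-d.
b=-9, c=-5, d=11
r1+r2+r3 = 9
r1r2+r1r3+r2r3 = -5
r1r2r3 = -11


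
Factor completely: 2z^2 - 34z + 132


Roots satisfy r1 + r2 = -b/a = 17 and r1*r2 = c/a = 66.
So r1 = 6, r2 = 11.
2z^2 - 34z + 132 = 2(z - r1)(z - r2) = 2(z - 6)(z - 11)


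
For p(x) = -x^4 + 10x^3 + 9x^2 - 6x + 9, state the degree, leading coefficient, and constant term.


Highest power of x is 4, with coefficient -1. Constant term is 9.
Degree = 4, leading coefficient = -1, constant term = 9


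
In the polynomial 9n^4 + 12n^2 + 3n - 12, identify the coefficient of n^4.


Read off the coefficient of n^4: 9


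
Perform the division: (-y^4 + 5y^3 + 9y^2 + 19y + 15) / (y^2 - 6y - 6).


(-y^4 + 5y^3 + 9y^2 + 19y + 15) / (y^2 - 6y - 6)
Step 1: -y^2 * (y^2 - 6y - 6) = -y^4 + 6y^3 + 6y^2; subtract.
Step 2: -y * (y^2 - 6y - 6) = -y^3 + 6y^2 + 6y; subtract.
Step 3: -3 * (y^2 - 6y - 6) = -3y^2 + 18y + 18; subtract.
Quotient: -y^2 - y - 3, Remainder: -5y - 3


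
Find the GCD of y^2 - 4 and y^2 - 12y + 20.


Factor each:
  y^2 - 4 = (y - 2)(y + 2)
  y^2 - 12y + 20 = (y - 2)(y - 10)
Common monic factor: y - 2


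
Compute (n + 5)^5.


Expand (n + 5)^5 by repeated multiplication:
  (n + 5)^2 = n^2 + 10n + 25
  (n + 5)^3 = n^3 + 15n^2 + 75n + 125
  (n + 5)^4 = n^4 + 20n^3 + 150n^2 + 500n + 625
= n^5 + 25n^4 + 250n^3 + 1250n^2 + 3125n + 3125


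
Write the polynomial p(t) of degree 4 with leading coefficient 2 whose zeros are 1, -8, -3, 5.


p(t) = 2(t - 1)(t + 8)(t + 3)(t - 5)
Expand: 2t^4 + 10t^3 - 74t^2 - 178t + 240


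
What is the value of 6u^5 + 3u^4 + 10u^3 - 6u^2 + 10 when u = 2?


Using direct substitution:
  6 * (2)^5 = 192
  3 * (2)^4 = 48
  10 * (2)^3 = 80
  -6 * (2)^2 = -24
  0 * (2)^1 = 0
  constant: 10
Sum = 192 + 48 + 80 - 24 + 0 + 10 = 306


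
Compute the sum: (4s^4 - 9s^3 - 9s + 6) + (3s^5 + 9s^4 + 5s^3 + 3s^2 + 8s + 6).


Align terms by degree and add:
  4s^4 - 9s^3 - 9s + 6
+ 3s^5 + 9s^4 + 5s^3 + 3s^2 + 8s + 6
= 3s^5 + 13s^4 - 4s^3 + 3s^2 - s + 12


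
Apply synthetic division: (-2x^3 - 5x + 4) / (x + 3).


Synthetic division with c = -3. Coefficients: -2, 0, -5, 4
Bring down -2.
  -2 * -3 = 6; 6 + 0 = 6
  6 * -3 = -18; -18 - 5 = -23
  -23 * -3 = 69; 69 + 4 = 73
Quotient: -2x^2 + 6x - 23, Remainder: 73


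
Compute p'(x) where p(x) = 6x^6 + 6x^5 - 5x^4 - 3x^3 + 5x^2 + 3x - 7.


Apply the power rule term by term:
  d/dx(6x^6) = 36x^5
  d/dx(6x^5) = 30x^4
  d/dx(-5x^4) = -20x^3
  d/dx(-3x^3) = -9x^2
  d/dx(5x^2) = 10x
  d/dx(3x) = 3
  d/dx(-7) = 0
p'(x) = 36x^5 + 30x^4 - 20x^3 - 9x^2 + 10x + 3


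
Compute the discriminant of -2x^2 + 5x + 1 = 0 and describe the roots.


D = b^2 - 4ac = (5)^2 - 4(-2)(1) = 25 + 8 = 33
Since D > 0: two distinct irrational roots


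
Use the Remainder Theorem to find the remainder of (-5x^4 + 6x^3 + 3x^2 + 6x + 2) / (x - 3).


By the Remainder Theorem, the remainder equals p(3):
  -5*(3)^4 = -405
  6*(3)^3 = 162
  3*(3)^2 = 27
  6*(3)^1 = 18
  constant: 2
Sum: -405 + 162 + 27 + 18 + 2 = -196


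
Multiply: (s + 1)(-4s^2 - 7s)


Distribute each term of the first polynomial:
  (s)(-4s^2 - 7s) = -4s^3 - 7s^2
  (1)(-4s^2 - 7s) = -4s^2 - 7s
Sum: -4s^3 - 11s^2 - 7s


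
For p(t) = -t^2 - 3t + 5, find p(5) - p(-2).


p(5) = -35
p(-2) = 7
p(5) - p(-2) = -35 - 7 = -42


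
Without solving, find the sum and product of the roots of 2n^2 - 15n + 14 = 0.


For an^2+bn+c=0: sum = -b/a, product = c/a.
a=2, b=-15, c=14
Sum = -(-15)/2 = 15/2
Product = (14)/2 = 7


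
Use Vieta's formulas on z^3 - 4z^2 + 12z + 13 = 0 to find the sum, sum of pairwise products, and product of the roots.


Monic cubic z^3+bz^2+cz+d=0: sum=-b, pairwise sum=c, product=-d.
b=-4, c=12, d=13
r1+r2+r3 = 4
r1r2+r1r3+r2r3 = 12
r1r2r3 = -13


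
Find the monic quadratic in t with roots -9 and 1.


p(t) = (t + 9)(t - 1)
Expand: t^2 + 8t - 9


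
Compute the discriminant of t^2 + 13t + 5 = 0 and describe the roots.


D = b^2 - 4ac = (13)^2 - 4(1)(5) = 169 - 20 = 149
Since D > 0: two distinct irrational roots


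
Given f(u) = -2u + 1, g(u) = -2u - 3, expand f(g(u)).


Substitute g(u) into f:
f(g(u)) = -2*(-2u - 3) + 1
Expand and combine: 4u + 7


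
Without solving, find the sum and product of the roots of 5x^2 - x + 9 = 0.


For ax^2+bx+c=0: sum = -b/a, product = c/a.
a=5, b=-1, c=9
Sum = -(-1)/5 = 1/5
Product = (9)/5 = 9/5


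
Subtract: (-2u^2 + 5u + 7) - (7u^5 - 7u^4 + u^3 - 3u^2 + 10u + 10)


Distribute the minus sign:
  (-2u^2 + 5u + 7)
- (7u^5 - 7u^4 + u^3 - 3u^2 + 10u + 10)
Negate second polynomial: -7u^5 + 7u^4 - u^3 + 3u^2 - 10u - 10
Add: -7u^5 + 7u^4 - u^3 + u^2 - 5u - 3


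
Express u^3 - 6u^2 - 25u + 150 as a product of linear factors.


Try integer roots (divisors of 150). u=5: p(5)=0.
Divide out (u - 5): quotient is u^2 - u - 30.
Factor the quadratic: (u - 6)(u + 5)
Result: (u - 5)(u - 6)(u + 5)


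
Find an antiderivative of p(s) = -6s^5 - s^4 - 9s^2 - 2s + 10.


Reverse power rule on each term:
  ∫ -6s^5 ds = -s^6
  ∫ -s^4 ds = -(1/5)s^5
  ∫ -9s^2 ds = -3s^3
  ∫ -2s ds = -s^2
  ∫ 10 ds = 10s
F(s) = -s^6 - (1/5)s^5 - 3s^3 - s^2 + 10s + C


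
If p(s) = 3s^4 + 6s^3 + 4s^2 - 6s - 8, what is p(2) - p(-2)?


p(2) = 92
p(-2) = 20
p(2) - p(-2) = 92 - 20 = 72


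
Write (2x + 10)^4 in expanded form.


Expand (2x + 10)^4 by repeated multiplication:
  (2x + 10)^2 = 4x^2 + 40x + 100
  (2x + 10)^3 = 8x^3 + 120x^2 + 600x + 1000
= 16x^4 + 320x^3 + 2400x^2 + 8000x + 10000


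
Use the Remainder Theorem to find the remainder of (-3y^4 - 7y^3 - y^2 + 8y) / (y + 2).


By the Remainder Theorem, the remainder equals p(-2):
  -3*(-2)^4 = -48
  -7*(-2)^3 = 56
  -1*(-2)^2 = -4
  8*(-2)^1 = -16
  constant: 0
Sum: -48 + 56 - 4 - 16 + 0 = -12


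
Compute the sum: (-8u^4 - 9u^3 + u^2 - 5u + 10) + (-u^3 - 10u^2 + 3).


Align terms by degree and add:
  -8u^4 - 9u^3 + u^2 - 5u + 10
  -u^3 - 10u^2 + 3
= -8u^4 - 10u^3 - 9u^2 - 5u + 13


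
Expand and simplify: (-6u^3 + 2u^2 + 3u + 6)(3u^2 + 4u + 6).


Distribute each term of the first polynomial:
  (-6u^3)(3u^2 + 4u + 6) = -18u^5 - 24u^4 - 36u^3
  (2u^2)(3u^2 + 4u + 6) = 6u^4 + 8u^3 + 12u^2
  (3u)(3u^2 + 4u + 6) = 9u^3 + 12u^2 + 18u
  (6)(3u^2 + 4u + 6) = 18u^2 + 24u + 36
Sum: -18u^5 - 18u^4 - 19u^3 + 42u^2 + 42u + 36


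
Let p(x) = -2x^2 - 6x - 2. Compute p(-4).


Using direct substitution:
  -2 * (-4)^2 = -32
  -6 * (-4)^1 = 24
  constant: -2
Sum = -32 + 24 - 2 = -10


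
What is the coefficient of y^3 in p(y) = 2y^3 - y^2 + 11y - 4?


Read off the coefficient of y^3: 2


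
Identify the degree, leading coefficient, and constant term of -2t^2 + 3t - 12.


Highest power of t is 2, with coefficient -2. Constant term is -12.
Degree = 2, leading coefficient = -2, constant term = -12


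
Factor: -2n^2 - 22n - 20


Roots satisfy r1 + r2 = -b/a = -11 and r1*r2 = c/a = 10.
So r1 = -10, r2 = -1.
-2n^2 - 22n - 20 = -2(n - r1)(n - r2) = -2(n + 10)(n + 1)


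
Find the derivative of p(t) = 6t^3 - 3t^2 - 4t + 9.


Apply the power rule term by term:
  d/dt(6t^3) = 18t^2
  d/dt(-3t^2) = -6t
  d/dt(-4t) = -4
  d/dt(9) = 0
p'(t) = 18t^2 - 6t - 4


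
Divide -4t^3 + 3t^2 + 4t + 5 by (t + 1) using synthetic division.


Synthetic division with c = -1. Coefficients: -4, 3, 4, 5
Bring down -4.
  -4 * -1 = 4; 4 + 3 = 7
  7 * -1 = -7; -7 + 4 = -3
  -3 * -1 = 3; 3 + 5 = 8
Quotient: -4t^2 + 7t - 3, Remainder: 8


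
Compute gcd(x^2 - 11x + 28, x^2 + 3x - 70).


Factor each:
  x^2 - 11x + 28 = (x - 7)(x - 4)
  x^2 + 3x - 70 = (x - 7)(x + 10)
Common monic factor: x - 7


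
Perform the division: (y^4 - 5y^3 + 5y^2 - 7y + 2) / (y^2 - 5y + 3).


(y^4 - 5y^3 + 5y^2 - 7y + 2) / (y^2 - 5y + 3)
Step 1: y^2 * (y^2 - 5y + 3) = y^4 - 5y^3 + 3y^2; subtract.
Step 2: 0 * (y^2 - 5y + 3) = 0; subtract.
Step 3: 2 * (y^2 - 5y + 3) = 2y^2 - 10y + 6; subtract.
Quotient: y^2 + 2, Remainder: 3y - 4


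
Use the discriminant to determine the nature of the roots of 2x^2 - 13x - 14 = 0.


D = b^2 - 4ac = (-13)^2 - 4(2)(-14) = 169 + 112 = 281
Since D > 0: two distinct irrational roots


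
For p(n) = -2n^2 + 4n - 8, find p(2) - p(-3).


p(2) = -8
p(-3) = -38
p(2) - p(-3) = -8 + 38 = 30


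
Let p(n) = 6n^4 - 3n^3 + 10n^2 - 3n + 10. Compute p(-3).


Using direct substitution:
  6 * (-3)^4 = 486
  -3 * (-3)^3 = 81
  10 * (-3)^2 = 90
  -3 * (-3)^1 = 9
  constant: 10
Sum = 486 + 81 + 90 + 9 + 10 = 676


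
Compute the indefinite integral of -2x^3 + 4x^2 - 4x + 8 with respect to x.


Reverse power rule on each term:
  ∫ -2x^3 dx = -(1/2)x^4
  ∫ 4x^2 dx = (4/3)x^3
  ∫ -4x dx = -2x^2
  ∫ 8 dx = 8x
F(x) = -(1/2)x^4 + (4/3)x^3 - 2x^2 + 8x + C


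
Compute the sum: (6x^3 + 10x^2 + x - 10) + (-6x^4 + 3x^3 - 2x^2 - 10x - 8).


Align terms by degree and add:
  6x^3 + 10x^2 + x - 10
  -6x^4 + 3x^3 - 2x^2 - 10x - 8
= -6x^4 + 9x^3 + 8x^2 - 9x - 18


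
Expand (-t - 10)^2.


Expand (-t - 10)^2 by repeated multiplication:
= t^2 + 20t + 100


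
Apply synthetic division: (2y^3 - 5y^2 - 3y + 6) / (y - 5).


Synthetic division with c = 5. Coefficients: 2, -5, -3, 6
Bring down 2.
  2 * 5 = 10; 10 - 5 = 5
  5 * 5 = 25; 25 - 3 = 22
  22 * 5 = 110; 110 + 6 = 116
Quotient: 2y^2 + 5y + 22, Remainder: 116


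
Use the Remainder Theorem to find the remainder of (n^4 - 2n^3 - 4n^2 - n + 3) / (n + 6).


By the Remainder Theorem, the remainder equals p(-6):
  1*(-6)^4 = 1296
  -2*(-6)^3 = 432
  -4*(-6)^2 = -144
  -1*(-6)^1 = 6
  constant: 3
Sum: 1296 + 432 - 144 + 6 + 3 = 1593


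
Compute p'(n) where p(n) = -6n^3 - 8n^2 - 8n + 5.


Apply the power rule term by term:
  d/dn(-6n^3) = -18n^2
  d/dn(-8n^2) = -16n
  d/dn(-8n) = -8
  d/dn(5) = 0
p'(n) = -18n^2 - 16n - 8


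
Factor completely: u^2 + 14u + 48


Roots satisfy r1 + r2 = -b/a = -14 and r1*r2 = c/a = 48.
So r1 = -8, r2 = -6.
u^2 + 14u + 48 = (u - r1)(u - r2) = (u + 8)(u + 6)


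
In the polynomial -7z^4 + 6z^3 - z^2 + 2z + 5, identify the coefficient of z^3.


Read off the coefficient of z^3: 6


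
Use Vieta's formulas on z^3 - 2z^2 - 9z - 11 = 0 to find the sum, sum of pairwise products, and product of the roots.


Monic cubic z^3+bz^2+cz+d=0: sum=-b, pairwise sum=c, product=-d.
b=-2, c=-9, d=-11
r1+r2+r3 = 2
r1r2+r1r3+r2r3 = -9
r1r2r3 = 11


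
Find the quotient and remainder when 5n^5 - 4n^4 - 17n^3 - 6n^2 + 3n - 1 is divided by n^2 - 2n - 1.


(5n^5 - 4n^4 - 17n^3 - 6n^2 + 3n - 1) / (n^2 - 2n - 1)
Step 1: 5n^3 * (n^2 - 2n - 1) = 5n^5 - 10n^4 - 5n^3; subtract.
Step 2: 6n^2 * (n^2 - 2n - 1) = 6n^4 - 12n^3 - 6n^2; subtract.
Step 3: 0 * (n^2 - 2n - 1) = 0; subtract.
Step 4: 0 * (n^2 - 2n - 1) = 0; subtract.
Quotient: 5n^3 + 6n^2, Remainder: 3n - 1


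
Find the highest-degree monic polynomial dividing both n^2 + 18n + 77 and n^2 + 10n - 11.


Factor each:
  n^2 + 18n + 77 = (n + 11)(n + 7)
  n^2 + 10n - 11 = (n + 11)(n - 1)
Common monic factor: n + 11


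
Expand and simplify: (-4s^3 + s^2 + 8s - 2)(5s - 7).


Distribute each term of the first polynomial:
  (-4s^3)(5s - 7) = -20s^4 + 28s^3
  (s^2)(5s - 7) = 5s^3 - 7s^2
  (8s)(5s - 7) = 40s^2 - 56s
  (-2)(5s - 7) = -10s + 14
Sum: -20s^4 + 33s^3 + 33s^2 - 66s + 14


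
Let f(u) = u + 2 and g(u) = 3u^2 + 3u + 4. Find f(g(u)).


Substitute g(u) into f:
f(g(u)) = 1*(3u^2 + 3u + 4) + 2
Expand and combine: 3u^2 + 3u + 6


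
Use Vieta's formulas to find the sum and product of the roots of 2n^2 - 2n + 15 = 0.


For an^2+bn+c=0: sum = -b/a, product = c/a.
a=2, b=-2, c=15
Sum = -(-2)/2 = 1
Product = (15)/2 = 15/2


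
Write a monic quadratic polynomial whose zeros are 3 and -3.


p(y) = (y - 3)(y + 3)
Expand: y^2 - 9


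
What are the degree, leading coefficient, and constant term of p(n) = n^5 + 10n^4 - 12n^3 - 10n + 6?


Highest power of n is 5, with coefficient 1. Constant term is 6.
Degree = 5, leading coefficient = 1, constant term = 6


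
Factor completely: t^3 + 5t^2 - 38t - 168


Try integer roots (divisors of -168). t=6: p(6)=0.
Divide out (t - 6): quotient is t^2 + 11t + 28.
Factor the quadratic: (t + 7)(t + 4)
Result: (t - 6)(t + 7)(t + 4)


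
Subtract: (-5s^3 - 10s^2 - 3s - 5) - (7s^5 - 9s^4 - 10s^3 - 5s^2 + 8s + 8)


Distribute the minus sign:
  (-5s^3 - 10s^2 - 3s - 5)
- (7s^5 - 9s^4 - 10s^3 - 5s^2 + 8s + 8)
Negate second polynomial: -7s^5 + 9s^4 + 10s^3 + 5s^2 - 8s - 8
Add: -7s^5 + 9s^4 + 5s^3 - 5s^2 - 11s - 13


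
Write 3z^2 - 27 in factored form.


Roots satisfy r1 + r2 = -b/a = 0 and r1*r2 = c/a = -9.
So r1 = -3, r2 = 3.
3z^2 - 27 = 3(z - r1)(z - r2) = 3(z + 3)(z - 3)


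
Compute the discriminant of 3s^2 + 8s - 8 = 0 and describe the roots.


D = b^2 - 4ac = (8)^2 - 4(3)(-8) = 64 + 96 = 160
Since D > 0: two distinct irrational roots


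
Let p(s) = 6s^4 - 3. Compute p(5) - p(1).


p(5) = 3747
p(1) = 3
p(5) - p(1) = 3747 - 3 = 3744


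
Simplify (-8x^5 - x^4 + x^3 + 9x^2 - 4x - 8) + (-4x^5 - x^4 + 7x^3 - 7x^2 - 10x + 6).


Align terms by degree and add:
  -8x^5 - x^4 + x^3 + 9x^2 - 4x - 8
  -4x^5 - x^4 + 7x^3 - 7x^2 - 10x + 6
= -12x^5 - 2x^4 + 8x^3 + 2x^2 - 14x - 2


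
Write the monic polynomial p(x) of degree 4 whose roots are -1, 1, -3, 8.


p(x) = (x + 1)(x - 1)(x + 3)(x - 8)
Expand: x^4 - 5x^3 - 25x^2 + 5x + 24


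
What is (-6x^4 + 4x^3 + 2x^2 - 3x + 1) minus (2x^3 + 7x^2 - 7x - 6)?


Distribute the minus sign:
  (-6x^4 + 4x^3 + 2x^2 - 3x + 1)
- (2x^3 + 7x^2 - 7x - 6)
Negate second polynomial: -2x^3 - 7x^2 + 7x + 6
Add: -6x^4 + 2x^3 - 5x^2 + 4x + 7


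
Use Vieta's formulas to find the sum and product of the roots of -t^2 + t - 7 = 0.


For at^2+bt+c=0: sum = -b/a, product = c/a.
a=-1, b=1, c=-7
Sum = -(1)/-1 = 1
Product = (-7)/-1 = 7


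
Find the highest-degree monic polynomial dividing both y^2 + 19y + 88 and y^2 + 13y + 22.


Factor each:
  y^2 + 19y + 88 = (y + 11)(y + 8)
  y^2 + 13y + 22 = (y + 11)(y + 2)
Common monic factor: y + 11


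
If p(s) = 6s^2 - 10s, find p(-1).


Using direct substitution:
  6 * (-1)^2 = 6
  -10 * (-1)^1 = 10
  constant: 0
Sum = 6 + 10 + 0 = 16


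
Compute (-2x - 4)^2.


Expand (-2x - 4)^2 by repeated multiplication:
= 4x^2 + 16x + 16


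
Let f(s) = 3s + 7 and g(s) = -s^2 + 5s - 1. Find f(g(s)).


Substitute g(s) into f:
f(g(s)) = 3*(-s^2 + 5s - 1) + 7
Expand and combine: -3s^2 + 15s + 4


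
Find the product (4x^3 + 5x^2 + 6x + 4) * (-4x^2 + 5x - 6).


Distribute each term of the first polynomial:
  (4x^3)(-4x^2 + 5x - 6) = -16x^5 + 20x^4 - 24x^3
  (5x^2)(-4x^2 + 5x - 6) = -20x^4 + 25x^3 - 30x^2
  (6x)(-4x^2 + 5x - 6) = -24x^3 + 30x^2 - 36x
  (4)(-4x^2 + 5x - 6) = -16x^2 + 20x - 24
Sum: -16x^5 - 23x^3 - 16x^2 - 16x - 24


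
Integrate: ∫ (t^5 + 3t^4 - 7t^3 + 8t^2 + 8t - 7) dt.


Reverse power rule on each term:
  ∫ t^5 dt = (1/6)t^6
  ∫ 3t^4 dt = (3/5)t^5
  ∫ -7t^3 dt = -(7/4)t^4
  ∫ 8t^2 dt = (8/3)t^3
  ∫ 8t dt = 4t^2
  ∫ -7 dt = -7t
F(t) = (1/6)t^6 + (3/5)t^5 - (7/4)t^4 + (8/3)t^3 + 4t^2 - 7t + C


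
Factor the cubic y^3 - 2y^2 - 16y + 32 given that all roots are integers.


Try integer roots (divisors of 32). y=4: p(4)=0.
Divide out (y - 4): quotient is y^2 + 2y - 8.
Factor the quadratic: (y + 4)(y - 2)
Result: (y - 4)(y + 4)(y - 2)


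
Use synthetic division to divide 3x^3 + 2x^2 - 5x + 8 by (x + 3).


Synthetic division with c = -3. Coefficients: 3, 2, -5, 8
Bring down 3.
  3 * -3 = -9; -9 + 2 = -7
  -7 * -3 = 21; 21 - 5 = 16
  16 * -3 = -48; -48 + 8 = -40
Quotient: 3x^2 - 7x + 16, Remainder: -40


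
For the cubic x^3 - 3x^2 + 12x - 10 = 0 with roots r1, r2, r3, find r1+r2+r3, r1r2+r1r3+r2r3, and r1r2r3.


Monic cubic x^3+bx^2+cx+d=0: sum=-b, pairwise sum=c, product=-d.
b=-3, c=12, d=-10
r1+r2+r3 = 3
r1r2+r1r3+r2r3 = 12
r1r2r3 = 10


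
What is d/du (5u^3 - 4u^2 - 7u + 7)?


Apply the power rule term by term:
  d/du(5u^3) = 15u^2
  d/du(-4u^2) = -8u
  d/du(-7u) = -7
  d/du(7) = 0
p'(u) = 15u^2 - 8u - 7


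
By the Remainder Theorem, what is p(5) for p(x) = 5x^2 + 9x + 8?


By the Remainder Theorem, the remainder equals p(5):
  5*(5)^2 = 125
  9*(5)^1 = 45
  constant: 8
Sum: 125 + 45 + 8 = 178


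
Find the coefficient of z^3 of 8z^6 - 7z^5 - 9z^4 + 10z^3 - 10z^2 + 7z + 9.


Read off the coefficient of z^3: 10


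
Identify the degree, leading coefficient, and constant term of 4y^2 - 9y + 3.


Highest power of y is 2, with coefficient 4. Constant term is 3.
Degree = 2, leading coefficient = 4, constant term = 3


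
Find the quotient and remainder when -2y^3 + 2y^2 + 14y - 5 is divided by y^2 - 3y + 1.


(-2y^3 + 2y^2 + 14y - 5) / (y^2 - 3y + 1)
Step 1: -2y * (y^2 - 3y + 1) = -2y^3 + 6y^2 - 2y; subtract.
Step 2: -4 * (y^2 - 3y + 1) = -4y^2 + 12y - 4; subtract.
Quotient: -2y - 4, Remainder: 4y - 1


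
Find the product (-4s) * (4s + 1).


Distribute each term of the first polynomial:
  (-4s)(4s + 1) = -16s^2 - 4s
Sum: -16s^2 - 4s


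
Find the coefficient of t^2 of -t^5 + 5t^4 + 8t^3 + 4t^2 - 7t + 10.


Read off the coefficient of t^2: 4
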